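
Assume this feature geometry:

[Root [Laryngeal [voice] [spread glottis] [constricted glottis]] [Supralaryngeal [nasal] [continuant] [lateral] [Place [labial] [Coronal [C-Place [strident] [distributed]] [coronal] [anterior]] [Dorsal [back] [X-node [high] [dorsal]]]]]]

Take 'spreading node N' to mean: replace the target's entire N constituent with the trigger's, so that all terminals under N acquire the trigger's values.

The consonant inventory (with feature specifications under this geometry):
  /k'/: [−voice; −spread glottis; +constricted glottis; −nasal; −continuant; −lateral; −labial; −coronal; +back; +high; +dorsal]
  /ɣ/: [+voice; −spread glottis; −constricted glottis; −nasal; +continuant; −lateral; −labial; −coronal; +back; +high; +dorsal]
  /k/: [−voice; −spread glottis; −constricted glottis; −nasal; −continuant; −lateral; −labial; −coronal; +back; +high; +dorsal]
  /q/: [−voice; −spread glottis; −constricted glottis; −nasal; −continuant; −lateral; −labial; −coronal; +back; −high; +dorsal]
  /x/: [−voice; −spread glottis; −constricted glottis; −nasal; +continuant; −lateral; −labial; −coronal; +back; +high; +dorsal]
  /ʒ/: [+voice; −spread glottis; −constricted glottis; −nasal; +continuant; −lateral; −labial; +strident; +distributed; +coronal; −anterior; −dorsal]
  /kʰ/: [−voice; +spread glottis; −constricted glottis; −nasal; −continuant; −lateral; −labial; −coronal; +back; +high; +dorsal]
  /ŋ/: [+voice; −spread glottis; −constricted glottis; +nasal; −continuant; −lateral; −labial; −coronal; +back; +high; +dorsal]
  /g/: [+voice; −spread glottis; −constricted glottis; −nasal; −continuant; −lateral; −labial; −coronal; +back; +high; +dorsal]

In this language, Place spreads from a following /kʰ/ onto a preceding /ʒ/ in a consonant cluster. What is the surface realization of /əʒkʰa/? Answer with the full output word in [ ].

[əɣkʰa]

Place immediately or transitively dominates [labial], [strident], [distributed], [coronal], [anterior], [back], [high], [dorsal].
The target acquires /kʰ/'s values for everything under Place — [−labial], [−coronal], [+back], [+high], [+dorsal] — while keeping its own [voice], [spread glottis], [constricted glottis], ….
The resulting bundle matches /ɣ/ in the inventory; substituting it for /ʒ/ gives [əɣkʰa].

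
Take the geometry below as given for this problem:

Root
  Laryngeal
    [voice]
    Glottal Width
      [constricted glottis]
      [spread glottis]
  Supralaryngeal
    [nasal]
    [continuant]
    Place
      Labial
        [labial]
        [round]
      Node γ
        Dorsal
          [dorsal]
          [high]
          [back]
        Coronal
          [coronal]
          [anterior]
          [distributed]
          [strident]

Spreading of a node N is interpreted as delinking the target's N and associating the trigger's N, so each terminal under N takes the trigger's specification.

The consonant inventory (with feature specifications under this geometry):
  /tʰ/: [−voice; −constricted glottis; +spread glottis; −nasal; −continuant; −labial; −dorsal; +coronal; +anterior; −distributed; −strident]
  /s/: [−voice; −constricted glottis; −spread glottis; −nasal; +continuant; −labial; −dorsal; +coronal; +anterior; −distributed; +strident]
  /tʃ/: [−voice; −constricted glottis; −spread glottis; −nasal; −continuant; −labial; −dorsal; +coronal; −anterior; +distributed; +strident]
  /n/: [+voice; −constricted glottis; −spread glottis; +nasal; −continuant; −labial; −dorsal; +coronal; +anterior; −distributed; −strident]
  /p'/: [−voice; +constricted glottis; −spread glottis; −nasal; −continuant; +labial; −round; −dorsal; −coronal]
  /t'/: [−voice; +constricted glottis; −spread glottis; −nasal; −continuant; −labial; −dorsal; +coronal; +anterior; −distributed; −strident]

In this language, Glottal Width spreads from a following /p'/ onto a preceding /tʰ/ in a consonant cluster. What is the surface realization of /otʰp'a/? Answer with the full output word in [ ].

Glottal Width immediately or transitively dominates [constricted glottis], [spread glottis].
The target acquires /p'/'s values for everything under Glottal Width — [+constricted glottis], [−spread glottis] — while keeping its own [voice], [nasal], [continuant], ….
The resulting bundle matches /t'/ in the inventory; substituting it for /tʰ/ gives [ot'p'a].

[ot'p'a]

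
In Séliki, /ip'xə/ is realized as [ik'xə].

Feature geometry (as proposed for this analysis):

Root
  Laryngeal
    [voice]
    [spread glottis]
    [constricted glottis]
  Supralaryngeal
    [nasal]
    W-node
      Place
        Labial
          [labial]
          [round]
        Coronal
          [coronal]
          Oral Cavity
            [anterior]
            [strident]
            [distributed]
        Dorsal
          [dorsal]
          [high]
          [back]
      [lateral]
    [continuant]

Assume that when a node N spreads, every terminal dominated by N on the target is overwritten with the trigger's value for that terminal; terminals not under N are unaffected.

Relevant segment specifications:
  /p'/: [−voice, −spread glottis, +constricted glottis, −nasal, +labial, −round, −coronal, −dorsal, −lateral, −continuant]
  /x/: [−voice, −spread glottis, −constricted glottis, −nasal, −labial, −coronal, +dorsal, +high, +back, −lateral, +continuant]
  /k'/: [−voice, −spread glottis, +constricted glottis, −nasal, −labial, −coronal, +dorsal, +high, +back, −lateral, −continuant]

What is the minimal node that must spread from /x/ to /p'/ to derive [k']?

Place

/p'/ and [k'] differ in [labial], [round], [dorsal], [high], [back]; every other specified feature is identical.
Tracing each changed feature up the tree, the paths first meet at Place; any lower node misses at least one of them.
If Place spreads, every terminal under it takes /x/'s value, producing [k'] as observed.
Features on which the two segments disagree outside Place, such as [constricted glottis], [continuant], are unchanged — nothing dominating them spread, and Place is the minimal sufficient constituent.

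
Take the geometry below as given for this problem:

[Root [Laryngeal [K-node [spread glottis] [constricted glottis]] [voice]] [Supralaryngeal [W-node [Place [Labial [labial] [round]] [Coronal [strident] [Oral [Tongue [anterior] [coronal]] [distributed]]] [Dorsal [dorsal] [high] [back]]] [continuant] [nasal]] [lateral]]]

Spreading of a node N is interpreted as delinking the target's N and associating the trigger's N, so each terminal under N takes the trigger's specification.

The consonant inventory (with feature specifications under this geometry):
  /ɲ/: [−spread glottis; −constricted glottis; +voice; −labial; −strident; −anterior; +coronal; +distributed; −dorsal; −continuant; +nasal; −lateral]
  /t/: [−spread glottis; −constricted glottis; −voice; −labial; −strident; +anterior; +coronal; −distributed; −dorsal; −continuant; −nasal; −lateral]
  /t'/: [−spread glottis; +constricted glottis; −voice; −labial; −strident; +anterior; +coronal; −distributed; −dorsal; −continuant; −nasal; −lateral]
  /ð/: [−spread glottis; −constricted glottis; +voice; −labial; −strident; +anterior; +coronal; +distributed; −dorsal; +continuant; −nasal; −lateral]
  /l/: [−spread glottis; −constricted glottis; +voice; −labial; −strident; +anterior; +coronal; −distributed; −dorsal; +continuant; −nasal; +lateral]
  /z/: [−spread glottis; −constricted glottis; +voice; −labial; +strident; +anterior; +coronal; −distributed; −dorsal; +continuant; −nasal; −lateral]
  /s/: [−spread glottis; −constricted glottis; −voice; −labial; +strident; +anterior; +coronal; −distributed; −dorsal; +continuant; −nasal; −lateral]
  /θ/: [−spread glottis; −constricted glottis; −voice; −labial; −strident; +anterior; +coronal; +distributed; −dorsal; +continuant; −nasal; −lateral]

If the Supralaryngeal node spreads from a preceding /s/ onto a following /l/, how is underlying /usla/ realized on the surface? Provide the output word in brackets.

[usza]

Terminals under Supralaryngeal in this geometry: [labial], [round], [strident], [anterior], [coronal], [distributed], [dorsal], [high], [back], [continuant], [nasal], [lateral].
Spreading Supralaryngeal from /s/ onto /l/ replaces those values with /s/'s: [−labial], [+strident], [+anterior], [+coronal], [−distributed], [−dorsal], [+continuant], [−nasal], [−lateral]. Features outside Supralaryngeal ([spread glottis], [constricted glottis], [voice]) stay as in /l/.
Among the inventory, only /z/ has exactly this specification, giving the surface form [usza].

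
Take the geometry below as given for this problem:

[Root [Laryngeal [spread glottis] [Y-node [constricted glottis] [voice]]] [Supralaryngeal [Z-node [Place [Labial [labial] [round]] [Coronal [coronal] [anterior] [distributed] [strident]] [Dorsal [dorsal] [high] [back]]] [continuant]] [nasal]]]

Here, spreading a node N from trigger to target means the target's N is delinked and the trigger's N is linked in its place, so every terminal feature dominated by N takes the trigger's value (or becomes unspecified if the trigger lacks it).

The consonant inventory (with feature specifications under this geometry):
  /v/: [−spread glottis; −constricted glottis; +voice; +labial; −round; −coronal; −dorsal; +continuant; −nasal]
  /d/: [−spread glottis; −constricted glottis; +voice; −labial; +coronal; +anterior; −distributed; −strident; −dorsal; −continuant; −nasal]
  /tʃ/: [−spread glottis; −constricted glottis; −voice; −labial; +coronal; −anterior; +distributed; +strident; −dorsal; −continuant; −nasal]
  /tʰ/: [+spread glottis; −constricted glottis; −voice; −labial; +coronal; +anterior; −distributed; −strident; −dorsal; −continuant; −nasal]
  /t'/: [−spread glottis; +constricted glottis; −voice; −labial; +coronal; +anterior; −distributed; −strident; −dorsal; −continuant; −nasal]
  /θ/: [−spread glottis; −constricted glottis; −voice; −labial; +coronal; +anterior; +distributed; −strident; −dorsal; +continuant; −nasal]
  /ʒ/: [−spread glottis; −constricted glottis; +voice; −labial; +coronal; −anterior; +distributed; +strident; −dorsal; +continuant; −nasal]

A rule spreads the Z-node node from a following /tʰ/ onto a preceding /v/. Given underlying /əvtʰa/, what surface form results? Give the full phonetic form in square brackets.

[ədtʰa]

Z-node immediately or transitively dominates [labial], [round], [coronal], [anterior], [distributed], [strident], [dorsal], [high], [back], [continuant].
The target acquires /tʰ/'s values for everything under Z-node — [−labial], [+coronal], [+anterior], [−distributed], [−strident], [−dorsal], [−continuant] — while keeping its own [spread glottis], [constricted glottis], [voice], ….
The resulting bundle matches /d/ in the inventory; substituting it for /v/ gives [ədtʰa].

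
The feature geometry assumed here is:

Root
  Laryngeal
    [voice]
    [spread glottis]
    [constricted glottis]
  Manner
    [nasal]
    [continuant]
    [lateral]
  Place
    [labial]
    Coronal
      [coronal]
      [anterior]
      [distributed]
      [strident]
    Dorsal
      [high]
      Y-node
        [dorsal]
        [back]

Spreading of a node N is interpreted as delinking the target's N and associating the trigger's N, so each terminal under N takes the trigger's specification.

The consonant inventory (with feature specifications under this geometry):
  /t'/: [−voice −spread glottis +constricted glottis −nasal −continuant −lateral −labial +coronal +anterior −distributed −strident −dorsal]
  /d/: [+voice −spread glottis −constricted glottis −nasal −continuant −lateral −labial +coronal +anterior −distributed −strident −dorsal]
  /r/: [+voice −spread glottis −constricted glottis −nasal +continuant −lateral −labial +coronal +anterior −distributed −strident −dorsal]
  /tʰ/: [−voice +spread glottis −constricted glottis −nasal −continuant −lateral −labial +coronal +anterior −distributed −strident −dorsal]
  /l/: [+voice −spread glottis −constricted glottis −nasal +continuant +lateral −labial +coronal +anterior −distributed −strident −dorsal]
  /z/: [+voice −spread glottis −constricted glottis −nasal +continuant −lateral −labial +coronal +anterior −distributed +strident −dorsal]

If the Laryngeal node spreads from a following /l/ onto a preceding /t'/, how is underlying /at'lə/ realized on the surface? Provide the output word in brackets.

[adlə]

Terminals under Laryngeal in this geometry: [voice], [spread glottis], [constricted glottis].
The target acquires /l/'s values for everything under Laryngeal — [+voice], [−spread glottis], [−constricted glottis] — while keeping its own [nasal], [continuant], [lateral], ….
This feature bundle is that of [d], so /at'lə/ surfaces as [adlə].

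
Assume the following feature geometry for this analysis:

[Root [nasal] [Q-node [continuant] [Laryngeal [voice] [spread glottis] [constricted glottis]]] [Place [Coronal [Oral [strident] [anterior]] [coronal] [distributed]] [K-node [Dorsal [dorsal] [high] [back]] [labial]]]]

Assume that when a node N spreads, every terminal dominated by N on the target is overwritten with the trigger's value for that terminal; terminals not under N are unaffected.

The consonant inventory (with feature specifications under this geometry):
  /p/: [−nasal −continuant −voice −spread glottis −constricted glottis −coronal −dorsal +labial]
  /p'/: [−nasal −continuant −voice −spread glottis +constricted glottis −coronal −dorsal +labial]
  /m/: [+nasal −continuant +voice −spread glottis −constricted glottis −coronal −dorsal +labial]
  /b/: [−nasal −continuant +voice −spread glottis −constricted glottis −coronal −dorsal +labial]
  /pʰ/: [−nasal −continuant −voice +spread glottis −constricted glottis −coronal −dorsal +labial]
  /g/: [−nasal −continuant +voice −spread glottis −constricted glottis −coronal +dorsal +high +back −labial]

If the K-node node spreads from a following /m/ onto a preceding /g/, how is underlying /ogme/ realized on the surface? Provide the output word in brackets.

[obme]

The K-node node dominates the terminals [dorsal], [high], [back], [labial].
The target acquires /m/'s values for everything under K-node — [−dorsal], [+labial] — while keeping its own [nasal], [continuant], [voice], ….
The resulting bundle matches /b/ in the inventory; substituting it for /g/ gives [obme].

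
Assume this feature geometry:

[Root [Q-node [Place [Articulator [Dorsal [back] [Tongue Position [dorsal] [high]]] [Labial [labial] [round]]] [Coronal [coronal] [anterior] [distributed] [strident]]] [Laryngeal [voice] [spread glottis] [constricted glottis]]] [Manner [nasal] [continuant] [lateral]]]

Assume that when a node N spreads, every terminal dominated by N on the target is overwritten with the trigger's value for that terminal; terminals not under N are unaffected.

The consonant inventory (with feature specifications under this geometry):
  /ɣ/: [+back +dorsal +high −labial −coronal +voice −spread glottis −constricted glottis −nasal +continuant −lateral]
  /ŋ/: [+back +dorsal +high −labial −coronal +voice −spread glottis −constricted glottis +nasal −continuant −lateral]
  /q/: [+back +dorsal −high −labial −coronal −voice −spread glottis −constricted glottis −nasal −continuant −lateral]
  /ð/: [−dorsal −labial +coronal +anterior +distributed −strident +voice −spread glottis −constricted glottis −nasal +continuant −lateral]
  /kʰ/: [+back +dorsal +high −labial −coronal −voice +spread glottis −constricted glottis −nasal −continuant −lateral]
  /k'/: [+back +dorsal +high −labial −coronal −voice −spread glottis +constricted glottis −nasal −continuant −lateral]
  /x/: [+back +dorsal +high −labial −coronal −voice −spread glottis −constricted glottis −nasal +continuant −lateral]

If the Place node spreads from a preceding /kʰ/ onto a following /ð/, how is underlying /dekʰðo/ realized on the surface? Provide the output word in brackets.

[dekʰɣo]

Terminals under Place in this geometry: [back], [dorsal], [high], [labial], [round], [coronal], [anterior], [distributed], [strident].
The target acquires /kʰ/'s values for everything under Place — [+back], [+dorsal], [+high], [−labial], [−coronal] — while keeping its own [voice], [spread glottis], [constricted glottis], ….
This feature bundle is that of [ɣ], so /dekʰðo/ surfaces as [dekʰɣo].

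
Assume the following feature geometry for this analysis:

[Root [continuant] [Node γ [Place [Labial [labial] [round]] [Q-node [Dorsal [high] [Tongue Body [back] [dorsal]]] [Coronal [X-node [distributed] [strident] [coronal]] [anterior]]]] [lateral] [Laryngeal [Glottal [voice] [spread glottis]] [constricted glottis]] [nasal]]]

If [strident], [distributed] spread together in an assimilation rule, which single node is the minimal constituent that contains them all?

[strident] is immediately dominated by X-node.
[distributed] is immediately dominated by X-node.
These paths first converge at X-node; no daughter of X-node dominates all 2 features, so X-node is the minimal constituent.

X-node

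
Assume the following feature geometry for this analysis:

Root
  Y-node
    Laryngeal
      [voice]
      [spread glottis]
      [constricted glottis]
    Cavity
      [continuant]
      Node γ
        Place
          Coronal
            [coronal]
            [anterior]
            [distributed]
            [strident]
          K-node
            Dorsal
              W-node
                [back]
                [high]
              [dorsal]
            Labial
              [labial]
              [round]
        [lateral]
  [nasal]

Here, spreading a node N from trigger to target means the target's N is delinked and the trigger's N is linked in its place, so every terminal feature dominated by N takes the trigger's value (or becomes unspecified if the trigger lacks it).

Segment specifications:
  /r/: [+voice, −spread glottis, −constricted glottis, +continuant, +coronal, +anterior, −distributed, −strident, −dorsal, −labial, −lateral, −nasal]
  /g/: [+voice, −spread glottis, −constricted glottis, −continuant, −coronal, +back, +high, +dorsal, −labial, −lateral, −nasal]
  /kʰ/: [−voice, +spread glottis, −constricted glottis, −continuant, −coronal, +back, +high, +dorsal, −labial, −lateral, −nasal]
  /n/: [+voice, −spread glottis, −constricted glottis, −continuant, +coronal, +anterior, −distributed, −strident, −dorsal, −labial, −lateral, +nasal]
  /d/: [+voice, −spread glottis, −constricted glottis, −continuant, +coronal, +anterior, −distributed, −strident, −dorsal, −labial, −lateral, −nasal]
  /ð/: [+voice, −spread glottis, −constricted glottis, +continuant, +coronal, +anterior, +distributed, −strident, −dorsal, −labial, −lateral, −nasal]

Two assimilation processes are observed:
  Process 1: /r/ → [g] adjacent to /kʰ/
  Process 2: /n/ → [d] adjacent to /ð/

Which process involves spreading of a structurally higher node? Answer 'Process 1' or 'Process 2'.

Process 2

Process 1 alters [continuant], [coronal], [anterior], [distributed], [strident], [dorsal], [high], [back]; the lowest common ancestor is Cavity (depth 2 from Root).
Process 2: the feature that changes is [nasal]; the minimal node is [nasal] (depth 1).
[nasal] (depth 1) sits above Cavity (depth 2), making Process 2 the one with the higher spreading node.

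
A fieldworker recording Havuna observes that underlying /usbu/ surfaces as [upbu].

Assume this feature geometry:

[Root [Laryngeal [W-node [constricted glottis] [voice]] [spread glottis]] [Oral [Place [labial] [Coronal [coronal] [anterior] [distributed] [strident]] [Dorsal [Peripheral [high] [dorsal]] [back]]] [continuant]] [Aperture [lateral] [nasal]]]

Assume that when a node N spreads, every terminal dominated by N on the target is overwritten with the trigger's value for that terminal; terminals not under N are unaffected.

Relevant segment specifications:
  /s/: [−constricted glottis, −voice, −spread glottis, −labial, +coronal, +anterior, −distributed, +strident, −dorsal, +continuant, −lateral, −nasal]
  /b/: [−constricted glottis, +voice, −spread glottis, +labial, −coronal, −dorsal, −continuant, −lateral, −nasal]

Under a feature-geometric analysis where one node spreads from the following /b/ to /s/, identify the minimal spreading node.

The alternation /s/ → [p] changes [continuant], [labial], [coronal], [anterior], [distributed], [strident] and nothing else.
In this geometry the lowest node dominating all of them is Oral: every daughter of Oral dominates only a proper subset, so no lower node suffices.
Delinking /s/'s Oral and associating /b/'s Oral gives precisely the feature bundle of [p].
Had Root spread, [voice] would have taken /b/'s value; it stays as in /s/, confirming the spreading constituent is exactly Oral.

Oral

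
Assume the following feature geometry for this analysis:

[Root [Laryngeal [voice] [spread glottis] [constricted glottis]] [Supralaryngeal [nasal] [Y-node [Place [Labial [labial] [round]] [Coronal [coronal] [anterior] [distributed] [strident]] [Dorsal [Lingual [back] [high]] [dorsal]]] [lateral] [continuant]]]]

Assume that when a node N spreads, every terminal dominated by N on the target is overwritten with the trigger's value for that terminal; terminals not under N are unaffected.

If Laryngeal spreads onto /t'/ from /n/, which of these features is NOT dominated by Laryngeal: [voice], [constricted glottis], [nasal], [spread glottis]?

[nasal]

The terminals dominated by Laryngeal are [voice], [spread glottis], [constricted glottis].
Spreading Laryngeal replaces [spread glottis], [voice], [constricted glottis] with the trigger's values, since each sits inside the Laryngeal constituent.
But [nasal] is a dependent of Supralaryngeal, outside Laryngeal; it is therefore untouched by the spreading.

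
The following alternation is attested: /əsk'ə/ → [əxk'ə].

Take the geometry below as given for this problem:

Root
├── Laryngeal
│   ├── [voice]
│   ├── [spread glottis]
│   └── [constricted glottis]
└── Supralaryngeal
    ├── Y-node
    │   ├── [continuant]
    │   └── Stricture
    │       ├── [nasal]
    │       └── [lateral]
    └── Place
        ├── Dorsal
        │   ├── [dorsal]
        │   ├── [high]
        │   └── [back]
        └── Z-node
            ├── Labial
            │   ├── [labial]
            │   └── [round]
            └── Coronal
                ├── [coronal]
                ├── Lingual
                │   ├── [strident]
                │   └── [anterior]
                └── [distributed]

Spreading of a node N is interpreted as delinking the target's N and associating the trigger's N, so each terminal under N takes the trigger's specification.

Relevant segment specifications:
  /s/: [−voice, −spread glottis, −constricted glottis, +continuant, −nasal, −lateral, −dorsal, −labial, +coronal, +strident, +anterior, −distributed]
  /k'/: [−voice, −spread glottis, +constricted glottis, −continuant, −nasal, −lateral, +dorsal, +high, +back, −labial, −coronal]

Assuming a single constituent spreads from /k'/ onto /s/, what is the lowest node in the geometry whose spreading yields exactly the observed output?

Place

/s/ and [x] differ in [coronal], [anterior], [distributed], [strident], [dorsal], [high], [back]; every other specified feature is identical.
Tracing each changed feature up the tree, the paths first meet at Place; any lower node misses at least one of them.
Spreading Place from /k'/ overwrites each of those terminals with /k'/'s values, yielding exactly [x].
Had Supralaryngeal or a higher node spread, [continuant] would have taken /k'/'s value; it stays as in /s/, confirming the spreading constituent is exactly Place.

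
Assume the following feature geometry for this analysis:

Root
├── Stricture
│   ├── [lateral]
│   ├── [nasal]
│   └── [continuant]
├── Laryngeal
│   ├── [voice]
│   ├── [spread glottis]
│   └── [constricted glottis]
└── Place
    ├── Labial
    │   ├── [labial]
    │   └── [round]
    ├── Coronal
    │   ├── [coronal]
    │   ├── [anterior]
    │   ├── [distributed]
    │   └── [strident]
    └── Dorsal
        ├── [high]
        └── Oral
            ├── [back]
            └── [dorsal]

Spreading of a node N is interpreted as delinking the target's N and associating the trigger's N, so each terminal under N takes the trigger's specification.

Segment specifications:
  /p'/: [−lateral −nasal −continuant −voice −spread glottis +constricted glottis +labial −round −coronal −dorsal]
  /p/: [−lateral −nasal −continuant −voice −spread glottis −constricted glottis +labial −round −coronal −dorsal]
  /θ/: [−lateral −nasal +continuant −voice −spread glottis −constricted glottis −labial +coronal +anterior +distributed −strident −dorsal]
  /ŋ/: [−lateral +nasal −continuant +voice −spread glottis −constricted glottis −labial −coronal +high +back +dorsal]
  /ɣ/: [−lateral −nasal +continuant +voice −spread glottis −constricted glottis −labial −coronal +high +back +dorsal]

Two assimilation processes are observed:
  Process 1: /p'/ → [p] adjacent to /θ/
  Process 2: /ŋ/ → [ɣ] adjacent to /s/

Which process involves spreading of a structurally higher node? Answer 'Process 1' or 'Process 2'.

In Process 1, [constricted glottis] changes, so the minimal spreading node is [constricted glottis] at depth 2.
Process 2 alters [nasal], [continuant]; the lowest common ancestor is Stricture (depth 1 from Root).
Stricture is closer to Root than [constricted glottis], so Process 2 spreads the higher node.

Process 2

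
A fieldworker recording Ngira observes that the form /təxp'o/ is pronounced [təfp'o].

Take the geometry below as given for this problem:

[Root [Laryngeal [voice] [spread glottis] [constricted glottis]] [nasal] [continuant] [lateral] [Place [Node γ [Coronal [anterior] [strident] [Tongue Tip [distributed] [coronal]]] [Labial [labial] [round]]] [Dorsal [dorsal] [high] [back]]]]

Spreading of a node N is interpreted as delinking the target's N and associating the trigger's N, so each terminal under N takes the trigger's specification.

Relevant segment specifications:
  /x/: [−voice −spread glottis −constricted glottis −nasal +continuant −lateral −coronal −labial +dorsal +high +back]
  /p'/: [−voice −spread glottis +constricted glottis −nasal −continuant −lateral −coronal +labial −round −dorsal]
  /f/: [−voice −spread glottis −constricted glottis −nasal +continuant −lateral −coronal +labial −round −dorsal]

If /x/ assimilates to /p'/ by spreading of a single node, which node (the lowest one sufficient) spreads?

Place

Feature comparison: [labial], [round], [dorsal], [high], [back] differ between /x/ and [f]; the remaining terminals match.
Tracing each changed feature up the tree, the paths first meet at Place; any lower node misses at least one of them.
Spreading Place from /p'/ overwrites each of those terminals with /p'/'s values, yielding exactly [f].
Had Root spread, [continuant], [constricted glottis] would have taken /p'/'s values; they stay as in /x/, confirming the spreading constituent is exactly Place.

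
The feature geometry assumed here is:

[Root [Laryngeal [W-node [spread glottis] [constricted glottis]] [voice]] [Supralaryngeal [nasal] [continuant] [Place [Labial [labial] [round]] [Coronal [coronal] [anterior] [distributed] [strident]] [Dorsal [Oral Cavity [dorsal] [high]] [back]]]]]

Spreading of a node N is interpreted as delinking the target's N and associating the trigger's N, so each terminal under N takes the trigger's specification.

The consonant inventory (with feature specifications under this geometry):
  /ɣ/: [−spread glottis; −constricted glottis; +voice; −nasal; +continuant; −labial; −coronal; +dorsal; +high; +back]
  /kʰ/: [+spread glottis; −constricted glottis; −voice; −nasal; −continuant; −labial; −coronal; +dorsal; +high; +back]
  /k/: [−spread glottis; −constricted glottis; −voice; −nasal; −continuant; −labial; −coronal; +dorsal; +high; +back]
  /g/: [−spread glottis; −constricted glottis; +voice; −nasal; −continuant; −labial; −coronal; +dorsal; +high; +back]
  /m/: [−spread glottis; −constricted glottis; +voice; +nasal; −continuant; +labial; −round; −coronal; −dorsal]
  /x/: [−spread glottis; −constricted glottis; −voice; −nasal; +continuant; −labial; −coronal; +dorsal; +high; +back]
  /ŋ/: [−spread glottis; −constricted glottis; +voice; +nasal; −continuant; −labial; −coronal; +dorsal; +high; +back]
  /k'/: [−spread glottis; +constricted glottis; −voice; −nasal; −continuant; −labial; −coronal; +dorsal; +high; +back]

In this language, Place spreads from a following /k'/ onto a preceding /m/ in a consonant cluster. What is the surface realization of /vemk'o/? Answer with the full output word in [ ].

[veŋk'o]

The Place node dominates the terminals [labial], [round], [coronal], [anterior], [distributed], [strident], [dorsal], [high], [back].
The target acquires /k'/'s values for everything under Place — [−labial], [−coronal], [+dorsal], [+high], [+back] — while keeping its own [spread glottis], [constricted glottis], [voice], ….
Among the inventory, only /ŋ/ has exactly this specification, giving the surface form [veŋk'o].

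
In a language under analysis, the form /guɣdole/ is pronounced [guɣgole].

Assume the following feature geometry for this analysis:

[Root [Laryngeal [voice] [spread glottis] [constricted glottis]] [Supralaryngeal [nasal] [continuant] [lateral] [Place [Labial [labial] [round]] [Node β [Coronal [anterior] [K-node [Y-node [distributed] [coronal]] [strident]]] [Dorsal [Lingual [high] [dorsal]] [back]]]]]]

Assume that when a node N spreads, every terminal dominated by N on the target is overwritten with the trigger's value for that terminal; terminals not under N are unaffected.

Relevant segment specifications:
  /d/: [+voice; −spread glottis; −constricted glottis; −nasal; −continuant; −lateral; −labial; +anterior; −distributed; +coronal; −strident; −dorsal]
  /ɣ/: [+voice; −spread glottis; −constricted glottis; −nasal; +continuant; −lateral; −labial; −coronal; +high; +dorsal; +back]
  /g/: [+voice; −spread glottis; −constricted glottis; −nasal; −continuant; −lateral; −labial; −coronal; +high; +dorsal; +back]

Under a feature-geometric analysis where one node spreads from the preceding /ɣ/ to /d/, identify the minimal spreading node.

Node β

Comparing /d/ with its surface form [g], the features that change are [coronal], [anterior], [distributed], [strident], [dorsal], [high], [back].
Tracing each changed feature up the tree, the paths first meet at Node β; any lower node misses at least one of them.
If Node β spreads, every terminal under it takes /ɣ/'s value, producing [g] as observed.
[continuant], a feature on which the two segments disagree outside Node β, is unchanged — nothing dominating it spread, and Node β is the minimal sufficient constituent.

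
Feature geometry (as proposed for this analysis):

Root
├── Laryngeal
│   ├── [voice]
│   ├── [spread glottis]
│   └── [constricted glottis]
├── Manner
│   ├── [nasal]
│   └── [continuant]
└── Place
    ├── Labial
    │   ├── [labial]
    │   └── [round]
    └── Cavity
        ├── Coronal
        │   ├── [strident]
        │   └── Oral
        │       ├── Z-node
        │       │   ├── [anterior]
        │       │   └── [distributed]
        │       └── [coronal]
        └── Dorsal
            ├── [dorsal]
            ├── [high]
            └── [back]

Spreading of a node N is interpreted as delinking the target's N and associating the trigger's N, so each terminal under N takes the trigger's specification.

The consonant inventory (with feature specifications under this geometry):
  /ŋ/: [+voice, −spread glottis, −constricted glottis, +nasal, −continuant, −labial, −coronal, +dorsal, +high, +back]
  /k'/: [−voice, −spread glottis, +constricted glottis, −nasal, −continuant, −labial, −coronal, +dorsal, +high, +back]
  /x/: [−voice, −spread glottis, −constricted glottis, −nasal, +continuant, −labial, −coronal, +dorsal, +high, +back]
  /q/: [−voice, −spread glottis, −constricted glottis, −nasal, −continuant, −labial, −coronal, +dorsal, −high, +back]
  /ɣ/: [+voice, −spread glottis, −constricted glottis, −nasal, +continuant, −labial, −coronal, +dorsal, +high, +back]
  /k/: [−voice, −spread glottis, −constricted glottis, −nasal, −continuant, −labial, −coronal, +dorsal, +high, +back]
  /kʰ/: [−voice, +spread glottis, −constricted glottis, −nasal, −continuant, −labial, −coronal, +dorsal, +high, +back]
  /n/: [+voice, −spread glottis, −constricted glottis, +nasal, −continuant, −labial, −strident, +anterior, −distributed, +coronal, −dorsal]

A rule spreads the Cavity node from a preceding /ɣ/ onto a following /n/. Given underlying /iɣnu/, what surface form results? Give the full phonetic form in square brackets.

[iɣŋu]

Terminals under Cavity in this geometry: [strident], [anterior], [distributed], [coronal], [dorsal], [high], [back].
After delinking /n/'s Cavity and linking /ɣ/'s, the affected terminals become [−coronal], [+dorsal], [+high], [+back]; [voice], [spread glottis], [constricted glottis], … (outside Cavity) are retained from /n/.
Among the inventory, only /ŋ/ has exactly this specification, giving the surface form [iɣŋu].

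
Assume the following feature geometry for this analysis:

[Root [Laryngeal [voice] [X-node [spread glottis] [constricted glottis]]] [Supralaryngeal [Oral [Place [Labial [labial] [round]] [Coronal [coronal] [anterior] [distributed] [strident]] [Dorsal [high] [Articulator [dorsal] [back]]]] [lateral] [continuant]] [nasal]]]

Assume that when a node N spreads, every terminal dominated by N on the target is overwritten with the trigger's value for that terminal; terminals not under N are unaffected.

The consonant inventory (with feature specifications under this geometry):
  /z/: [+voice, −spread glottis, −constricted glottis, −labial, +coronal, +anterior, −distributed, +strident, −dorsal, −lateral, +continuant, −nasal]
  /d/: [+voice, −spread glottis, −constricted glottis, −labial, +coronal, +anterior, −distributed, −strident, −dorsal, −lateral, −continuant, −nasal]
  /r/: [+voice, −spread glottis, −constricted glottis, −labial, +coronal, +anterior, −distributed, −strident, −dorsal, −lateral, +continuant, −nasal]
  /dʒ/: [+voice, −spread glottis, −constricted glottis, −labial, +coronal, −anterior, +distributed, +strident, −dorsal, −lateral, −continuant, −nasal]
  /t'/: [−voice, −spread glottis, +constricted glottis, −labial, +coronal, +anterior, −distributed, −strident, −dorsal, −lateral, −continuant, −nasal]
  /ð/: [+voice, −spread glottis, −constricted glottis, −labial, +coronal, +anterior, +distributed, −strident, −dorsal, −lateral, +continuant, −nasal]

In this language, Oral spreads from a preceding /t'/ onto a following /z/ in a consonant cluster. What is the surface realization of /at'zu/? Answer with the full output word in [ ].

[at'du]

The Oral node dominates the terminals [labial], [round], [coronal], [anterior], [distributed], [strident], [high], [dorsal], [back], [lateral], [continuant].
After delinking /z/'s Oral and linking /t'/'s, the affected terminals become [−labial], [+coronal], [+anterior], [−distributed], [−strident], [−dorsal], [−lateral], [−continuant]; [voice], [spread glottis], [constricted glottis], … (outside Oral) are retained from /z/.
The resulting bundle matches /d/ in the inventory; substituting it for /z/ gives [at'du].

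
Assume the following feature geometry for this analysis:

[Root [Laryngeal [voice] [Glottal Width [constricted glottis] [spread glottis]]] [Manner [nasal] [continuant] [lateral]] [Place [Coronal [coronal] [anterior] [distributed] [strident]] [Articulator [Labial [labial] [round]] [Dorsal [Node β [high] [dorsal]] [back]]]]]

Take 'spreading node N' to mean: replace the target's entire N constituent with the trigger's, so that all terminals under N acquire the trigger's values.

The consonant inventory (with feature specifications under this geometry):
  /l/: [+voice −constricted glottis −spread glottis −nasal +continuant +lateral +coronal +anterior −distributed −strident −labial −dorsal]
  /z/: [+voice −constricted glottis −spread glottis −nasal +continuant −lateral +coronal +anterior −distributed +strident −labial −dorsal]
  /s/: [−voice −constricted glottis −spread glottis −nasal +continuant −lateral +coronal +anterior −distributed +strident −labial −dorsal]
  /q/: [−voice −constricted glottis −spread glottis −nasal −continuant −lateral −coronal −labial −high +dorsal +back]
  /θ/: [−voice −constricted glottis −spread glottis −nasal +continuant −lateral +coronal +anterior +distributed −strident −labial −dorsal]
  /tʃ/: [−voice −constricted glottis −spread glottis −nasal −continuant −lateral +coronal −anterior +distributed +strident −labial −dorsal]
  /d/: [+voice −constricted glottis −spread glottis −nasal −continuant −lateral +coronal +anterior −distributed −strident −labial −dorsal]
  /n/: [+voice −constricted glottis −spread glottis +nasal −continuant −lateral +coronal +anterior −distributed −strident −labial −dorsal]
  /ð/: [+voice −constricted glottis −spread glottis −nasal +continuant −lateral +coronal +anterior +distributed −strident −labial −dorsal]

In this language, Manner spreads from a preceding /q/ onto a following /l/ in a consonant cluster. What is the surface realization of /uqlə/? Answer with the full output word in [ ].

[uqdə]

Terminals under Manner in this geometry: [nasal], [continuant], [lateral].
Spreading Manner from /q/ onto /l/ replaces those values with /q/'s: [−nasal], [−continuant], [−lateral]. Features outside Manner ([voice], [constricted glottis], [spread glottis], …) stay as in /l/.
The resulting bundle matches /d/ in the inventory; substituting it for /l/ gives [uqdə].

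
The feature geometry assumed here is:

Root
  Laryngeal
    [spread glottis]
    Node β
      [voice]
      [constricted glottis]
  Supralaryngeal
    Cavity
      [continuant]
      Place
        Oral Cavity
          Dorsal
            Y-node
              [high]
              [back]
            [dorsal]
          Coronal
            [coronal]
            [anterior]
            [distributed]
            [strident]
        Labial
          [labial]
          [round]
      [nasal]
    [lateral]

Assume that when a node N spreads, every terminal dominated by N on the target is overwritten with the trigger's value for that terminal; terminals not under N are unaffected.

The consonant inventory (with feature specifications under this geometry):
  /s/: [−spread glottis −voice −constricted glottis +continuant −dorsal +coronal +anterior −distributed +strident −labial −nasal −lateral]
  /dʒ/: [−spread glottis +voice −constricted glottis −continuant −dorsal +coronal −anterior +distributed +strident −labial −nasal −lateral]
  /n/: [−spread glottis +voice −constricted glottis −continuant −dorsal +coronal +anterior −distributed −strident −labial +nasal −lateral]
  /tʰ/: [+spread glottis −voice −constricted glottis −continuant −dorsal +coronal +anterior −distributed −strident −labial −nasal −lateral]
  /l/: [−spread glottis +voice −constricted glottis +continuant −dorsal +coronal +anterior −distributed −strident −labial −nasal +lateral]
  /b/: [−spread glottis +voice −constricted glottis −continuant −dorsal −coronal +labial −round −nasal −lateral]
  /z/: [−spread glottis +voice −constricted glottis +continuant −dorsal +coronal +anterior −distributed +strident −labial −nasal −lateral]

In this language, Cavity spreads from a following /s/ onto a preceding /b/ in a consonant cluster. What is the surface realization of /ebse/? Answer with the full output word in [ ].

[ezse]

The Cavity node dominates the terminals [continuant], [high], [back], [dorsal], [coronal], [anterior], [distributed], [strident], [labial], [round], [nasal].
The target acquires /s/'s values for everything under Cavity — [+continuant], [−dorsal], [+coronal], [+anterior], [−distributed], [+strident], [−labial], [−nasal] — while keeping its own [spread glottis], [voice], [constricted glottis], ….
Among the inventory, only /z/ has exactly this specification, giving the surface form [ezse].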